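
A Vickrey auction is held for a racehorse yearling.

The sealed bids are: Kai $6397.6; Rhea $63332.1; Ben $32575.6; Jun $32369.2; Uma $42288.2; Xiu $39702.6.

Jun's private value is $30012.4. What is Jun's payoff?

$0

Highest bid: Rhea at $63332.1, so Rhea wins.
Second-highest bid: Uma at $42288.2 — that is the price the winner pays.
Jun did not win, so Jun pays nothing and receives nothing: payoff $0.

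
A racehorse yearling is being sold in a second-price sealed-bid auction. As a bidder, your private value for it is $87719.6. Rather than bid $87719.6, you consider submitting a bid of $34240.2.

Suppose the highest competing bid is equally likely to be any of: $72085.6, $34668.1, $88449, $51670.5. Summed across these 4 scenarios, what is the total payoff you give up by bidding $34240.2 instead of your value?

$104734.6

The deviation costs you only when the competing bid falls strictly between $34240.2 and $87719.6; elsewhere both bids give the same outcome.
$72085.6: truthful payoff $15634, deviation payoff $0 → loss $15634.
$34668.1: truthful payoff $53051.5, deviation payoff $0 → loss $53051.5.
$88449: outcomes coincide → loss $0.
$51670.5: truthful payoff $36049.1, deviation payoff $0 → loss $36049.1.
Total loss = $15634 + $53051.5 + $36049.1 = $104734.6.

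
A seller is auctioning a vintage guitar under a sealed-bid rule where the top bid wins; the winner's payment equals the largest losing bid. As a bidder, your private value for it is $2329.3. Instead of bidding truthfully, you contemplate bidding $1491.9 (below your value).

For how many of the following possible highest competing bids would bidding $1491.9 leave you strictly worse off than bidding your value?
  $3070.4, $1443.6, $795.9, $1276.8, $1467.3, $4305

0

The deviation hurts exactly when the highest competing bid lies strictly between $1491.9 and $2329.3 — underbidding then forfeits a profitable win.
$3070.4: above both → same outcome either way.
$1443.6: below both → same outcome either way.
$795.9: below both → same outcome either way.
$1276.8: below both → same outcome either way.
$1467.3: below both → same outcome either way.
$4305: above both → same outcome either way.
Count: 0.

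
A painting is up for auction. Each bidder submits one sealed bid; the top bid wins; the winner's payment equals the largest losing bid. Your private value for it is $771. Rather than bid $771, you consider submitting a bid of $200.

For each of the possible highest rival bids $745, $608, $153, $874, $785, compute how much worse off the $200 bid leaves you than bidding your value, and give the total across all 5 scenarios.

$189

The deviation costs you only when the competing bid falls strictly between $200 and $771; elsewhere both bids give the same outcome.
$745: truthful payoff $26, deviation payoff $0 → loss $26.
$608: truthful payoff $163, deviation payoff $0 → loss $163.
$153: outcomes coincide → loss $0.
$874: outcomes coincide → loss $0.
$785: outcomes coincide → loss $0.
Total loss = $26 + $163 = $189.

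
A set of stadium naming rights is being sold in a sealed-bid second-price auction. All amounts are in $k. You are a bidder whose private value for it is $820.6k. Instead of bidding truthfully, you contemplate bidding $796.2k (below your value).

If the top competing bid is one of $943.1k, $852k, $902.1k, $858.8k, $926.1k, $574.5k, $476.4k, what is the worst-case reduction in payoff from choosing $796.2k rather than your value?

$0k

$943.1k: same outcome either way → loss $0k.
$852k: same outcome either way → loss $0k.
$902.1k: same outcome either way → loss $0k.
$858.8k: same outcome either way → loss $0k.
$926.1k: same outcome either way → loss $0k.
$574.5k: same outcome either way → loss $0k.
$476.4k: same outcome either way → loss $0k.
Maximum loss: $0k.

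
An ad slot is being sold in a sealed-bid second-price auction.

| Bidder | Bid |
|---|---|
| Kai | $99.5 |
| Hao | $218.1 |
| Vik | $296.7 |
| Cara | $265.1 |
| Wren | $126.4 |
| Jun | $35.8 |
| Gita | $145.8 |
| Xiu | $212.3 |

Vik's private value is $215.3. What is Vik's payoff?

Highest bid: Vik at $296.7, so Vik wins.
Second-highest bid: Cara at $265.1 — that is the price the winner pays.
Vik's payoff = value − price = $215.3 − $265.1 = −$49.8.

−$49.8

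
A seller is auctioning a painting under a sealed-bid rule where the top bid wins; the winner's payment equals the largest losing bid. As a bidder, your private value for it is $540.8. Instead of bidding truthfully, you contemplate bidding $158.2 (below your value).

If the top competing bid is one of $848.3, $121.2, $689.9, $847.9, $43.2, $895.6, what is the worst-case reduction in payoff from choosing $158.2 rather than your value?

$848.3: same outcome either way → loss $0.
$121.2: same outcome either way → loss $0.
$689.9: same outcome either way → loss $0.
$847.9: same outcome either way → loss $0.
$43.2: same outcome either way → loss $0.
$895.6: same outcome either way → loss $0.
Maximum loss: $0.

$0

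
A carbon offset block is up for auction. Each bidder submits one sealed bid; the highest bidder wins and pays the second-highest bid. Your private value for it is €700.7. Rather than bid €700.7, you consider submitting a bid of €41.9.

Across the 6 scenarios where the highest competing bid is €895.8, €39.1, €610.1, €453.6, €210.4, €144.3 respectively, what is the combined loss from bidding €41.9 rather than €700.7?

The deviation costs you only when the competing bid falls strictly between €41.9 and €700.7; elsewhere both bids give the same outcome.
€895.8: outcomes coincide → loss €0.
€39.1: outcomes coincide → loss €0.
€610.1: truthful payoff €90.6, deviation payoff €0 → loss €90.6.
€453.6: truthful payoff €247.1, deviation payoff €0 → loss €247.1.
€210.4: truthful payoff €490.3, deviation payoff €0 → loss €490.3.
€144.3: truthful payoff €556.4, deviation payoff €0 → loss €556.4.
Total loss = €90.6 + €247.1 + €490.3 + €556.4 = €1384.4.

€1384.4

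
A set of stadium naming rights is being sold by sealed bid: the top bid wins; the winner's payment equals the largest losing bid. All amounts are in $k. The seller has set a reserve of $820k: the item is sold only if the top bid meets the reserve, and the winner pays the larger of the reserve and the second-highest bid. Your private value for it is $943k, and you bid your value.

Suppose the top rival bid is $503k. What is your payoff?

Your bid $943k is the highest and exceeds the reserve.
Price = max(second-highest bid, reserve) = max($503k, $820k) = $820k.
Payoff = $943k − $820k = $123k.

$123k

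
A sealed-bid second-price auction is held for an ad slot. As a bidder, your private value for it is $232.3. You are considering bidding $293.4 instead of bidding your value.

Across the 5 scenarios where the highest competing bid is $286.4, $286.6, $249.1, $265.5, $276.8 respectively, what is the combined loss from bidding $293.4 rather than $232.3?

The deviation costs you only when the competing bid falls strictly between $232.3 and $293.4; elsewhere both bids give the same outcome.
$286.4: truthful payoff $0, deviation payoff −$54.1 → loss $54.1.
$286.6: truthful payoff $0, deviation payoff −$54.3 → loss $54.3.
$249.1: truthful payoff $0, deviation payoff −$16.8 → loss $16.8.
$265.5: truthful payoff $0, deviation payoff −$33.2 → loss $33.2.
$276.8: truthful payoff $0, deviation payoff −$44.5 → loss $44.5.
Total loss = $54.1 + $54.3 + $16.8 + $33.2 + $44.5 = $202.9.

$202.9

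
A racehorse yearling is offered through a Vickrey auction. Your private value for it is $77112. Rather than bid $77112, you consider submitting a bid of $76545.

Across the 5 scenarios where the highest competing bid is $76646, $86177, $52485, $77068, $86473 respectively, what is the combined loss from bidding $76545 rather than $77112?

The deviation costs you only when the competing bid falls strictly between $76545 and $77112; elsewhere both bids give the same outcome.
$76646: truthful payoff $466, deviation payoff $0 → loss $466.
$86177: outcomes coincide → loss $0.
$52485: outcomes coincide → loss $0.
$77068: truthful payoff $44, deviation payoff $0 → loss $44.
$86473: outcomes coincide → loss $0.
Total loss = $466 + $44 = $510.
Because the price is fixed by the runner-up's bid, deviating from your value can only change a good outcome into a bad one — never the reverse.

$510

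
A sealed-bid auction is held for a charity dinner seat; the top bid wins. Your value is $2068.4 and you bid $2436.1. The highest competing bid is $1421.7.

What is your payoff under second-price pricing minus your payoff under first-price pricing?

You have the highest bid, so you win under either rule.
Second-price: pay $1421.7 → payoff $646.7.
First-price: pay your own bid $2436.1 → payoff −$367.7.
Difference = $646.7 − (−$367.7) = $1014.4.

$1014.4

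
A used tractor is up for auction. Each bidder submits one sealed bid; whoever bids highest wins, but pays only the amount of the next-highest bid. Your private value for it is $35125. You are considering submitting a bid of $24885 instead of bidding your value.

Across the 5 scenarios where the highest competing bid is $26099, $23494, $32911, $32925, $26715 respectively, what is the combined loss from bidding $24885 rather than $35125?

$21850

The deviation costs you only when the competing bid falls strictly between $24885 and $35125; elsewhere both bids give the same outcome.
$26099: truthful payoff $9026, deviation payoff $0 → loss $9026.
$23494: outcomes coincide → loss $0.
$32911: truthful payoff $2214, deviation payoff $0 → loss $2214.
$32925: truthful payoff $2200, deviation payoff $0 → loss $2200.
$26715: truthful payoff $8410, deviation payoff $0 → loss $8410.
Total loss = $9026 + $2214 + $2200 + $8410 = $21850.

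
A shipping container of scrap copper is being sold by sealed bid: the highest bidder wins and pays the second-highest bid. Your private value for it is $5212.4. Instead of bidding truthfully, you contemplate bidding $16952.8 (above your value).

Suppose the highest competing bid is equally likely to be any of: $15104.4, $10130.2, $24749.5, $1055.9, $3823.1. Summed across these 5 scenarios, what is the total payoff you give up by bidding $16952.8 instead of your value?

The deviation costs you only when the competing bid falls strictly between $5212.4 and $16952.8; elsewhere both bids give the same outcome.
$15104.4: truthful payoff $0, deviation payoff −$9892 → loss $9892.
$10130.2: truthful payoff $0, deviation payoff −$4917.8 → loss $4917.8.
$24749.5: outcomes coincide → loss $0.
$1055.9: outcomes coincide → loss $0.
$3823.1: outcomes coincide → loss $0.
Total loss = $9892 + $4917.8 = $14809.8.

$14809.8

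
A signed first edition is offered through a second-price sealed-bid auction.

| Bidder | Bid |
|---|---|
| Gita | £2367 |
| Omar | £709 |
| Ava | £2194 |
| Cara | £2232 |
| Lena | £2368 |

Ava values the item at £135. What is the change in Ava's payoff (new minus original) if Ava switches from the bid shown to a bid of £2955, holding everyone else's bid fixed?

−£2233

The highest bid among the other bidders is £2368; Ava's bid doesn't change that.
Original bid £2194: Ava is not highest (top rival bid is £2368); payoff £0.
Alternative bid £2955: Ava is highest, pays the top rival bid £2368; payoff £135 − £2368 = −£2233.
Change in payoff = −£2233 − (£0) = −£2233.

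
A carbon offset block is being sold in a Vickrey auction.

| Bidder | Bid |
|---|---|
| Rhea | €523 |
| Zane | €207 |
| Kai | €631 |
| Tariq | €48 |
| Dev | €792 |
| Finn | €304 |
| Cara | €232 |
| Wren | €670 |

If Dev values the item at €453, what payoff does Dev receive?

Highest bid: Dev at €792, so Dev wins.
Second-highest bid: Wren at €670 — that is the price the winner pays.
Dev's payoff = value − price = €453 − €670 = −€217.

−€217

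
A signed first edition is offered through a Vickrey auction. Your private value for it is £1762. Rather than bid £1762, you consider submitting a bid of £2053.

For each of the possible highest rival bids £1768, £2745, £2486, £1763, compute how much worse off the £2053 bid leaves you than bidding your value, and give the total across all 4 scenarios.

£7

The deviation costs you only when the competing bid falls strictly between £1762 and £2053; elsewhere both bids give the same outcome.
£1768: truthful payoff £0, deviation payoff −£6 → loss £6.
£2745: outcomes coincide → loss £0.
£2486: outcomes coincide → loss £0.
£1763: truthful payoff £0, deviation payoff −£1 → loss £1.
Total loss = £6 + £1 = £7.
In a second-price auction your bid sets only whether you win, not what you pay, so bidding your true value is weakly dominant.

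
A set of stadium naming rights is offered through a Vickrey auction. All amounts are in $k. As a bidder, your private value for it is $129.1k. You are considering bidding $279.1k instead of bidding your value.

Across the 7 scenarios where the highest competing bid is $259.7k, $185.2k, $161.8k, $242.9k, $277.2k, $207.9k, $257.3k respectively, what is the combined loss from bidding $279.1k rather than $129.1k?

$688.3k

The deviation costs you only when the competing bid falls strictly between $129.1k and $279.1k; elsewhere both bids give the same outcome.
$259.7k: truthful payoff $0k, deviation payoff −$130.6k → loss $130.6k.
$185.2k: truthful payoff $0k, deviation payoff −$56.1k → loss $56.1k.
$161.8k: truthful payoff $0k, deviation payoff −$32.7k → loss $32.7k.
$242.9k: truthful payoff $0k, deviation payoff −$113.8k → loss $113.8k.
$277.2k: truthful payoff $0k, deviation payoff −$148.1k → loss $148.1k.
$207.9k: truthful payoff $0k, deviation payoff −$78.8k → loss $78.8k.
$257.3k: truthful payoff $0k, deviation payoff −$128.2k → loss $128.2k.
Total loss = $130.6k + $56.1k + $32.7k + $113.8k + $148.1k + $78.8k + $128.2k = $688.3k.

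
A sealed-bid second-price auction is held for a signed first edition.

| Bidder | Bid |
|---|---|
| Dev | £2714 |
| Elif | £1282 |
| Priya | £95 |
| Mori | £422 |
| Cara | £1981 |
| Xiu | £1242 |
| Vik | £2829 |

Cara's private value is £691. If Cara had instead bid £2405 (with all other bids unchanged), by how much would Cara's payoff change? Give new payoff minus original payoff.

£0

The highest bid among the other bidders is £2829; Cara's bid doesn't change that.
Original bid £1981: Cara is not highest (top rival bid is £2829); payoff £0.
Alternative bid £2405: Cara is not highest (top rival bid is £2829); payoff £0.
Change in payoff = £0 − (£0) = £0.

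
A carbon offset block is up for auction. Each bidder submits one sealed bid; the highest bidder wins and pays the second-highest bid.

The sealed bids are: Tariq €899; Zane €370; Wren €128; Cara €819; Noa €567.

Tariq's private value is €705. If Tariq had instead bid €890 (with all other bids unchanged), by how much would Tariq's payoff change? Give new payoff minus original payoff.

The highest bid among the other bidders is €819; Tariq's bid doesn't change that.
Original bid €899: Tariq is highest, pays the top rival bid €819; payoff €705 − €819 = −€114.
Alternative bid €890: Tariq is highest, pays the top rival bid €819; payoff €705 − €819 = −€114.
Change in payoff = −€114 − (−€114) = €0.

€0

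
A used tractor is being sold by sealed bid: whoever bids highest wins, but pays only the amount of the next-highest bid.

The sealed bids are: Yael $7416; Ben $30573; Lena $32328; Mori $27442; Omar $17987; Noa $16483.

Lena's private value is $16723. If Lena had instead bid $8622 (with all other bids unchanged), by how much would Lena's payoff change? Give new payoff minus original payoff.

The highest bid among the other bidders is $30573; Lena's bid doesn't change that.
Original bid $32328: Lena is highest, pays the top rival bid $30573; payoff $16723 − $30573 = −$13850.
Alternative bid $8622: Lena is not highest (top rival bid is $30573); payoff $0.
Change in payoff = $0 − (−$13850) = $13850.

$13850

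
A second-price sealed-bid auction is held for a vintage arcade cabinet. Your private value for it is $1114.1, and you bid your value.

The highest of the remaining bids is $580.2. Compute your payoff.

Your bid $1114.1 exceeds the highest competing bid $580.2, so you win.
In a second-price auction the winner pays the second-highest bid, $580.2.
Payoff = value − price = $1114.1 − $580.2 = $533.9.

$533.9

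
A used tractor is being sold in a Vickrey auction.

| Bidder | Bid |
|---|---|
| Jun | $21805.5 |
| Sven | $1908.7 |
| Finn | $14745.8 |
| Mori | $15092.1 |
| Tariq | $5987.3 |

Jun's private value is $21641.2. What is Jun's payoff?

Highest bid: Jun at $21805.5, so Jun wins.
Second-highest bid: Mori at $15092.1 — that is the price the winner pays.
Jun's payoff = value − price = $21641.2 − $15092.1 = $6549.1.

$6549.1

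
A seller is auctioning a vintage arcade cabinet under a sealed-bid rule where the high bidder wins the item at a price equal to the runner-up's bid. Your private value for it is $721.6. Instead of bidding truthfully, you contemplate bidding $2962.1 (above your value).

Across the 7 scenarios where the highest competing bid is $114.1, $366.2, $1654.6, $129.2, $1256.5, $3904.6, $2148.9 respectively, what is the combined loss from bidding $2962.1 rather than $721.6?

$2895.2

The deviation costs you only when the competing bid falls strictly between $721.6 and $2962.1; elsewhere both bids give the same outcome.
$114.1: outcomes coincide → loss $0.
$366.2: outcomes coincide → loss $0.
$1654.6: truthful payoff $0, deviation payoff −$933 → loss $933.
$129.2: outcomes coincide → loss $0.
$1256.5: truthful payoff $0, deviation payoff −$534.9 → loss $534.9.
$3904.6: outcomes coincide → loss $0.
$2148.9: truthful payoff $0, deviation payoff −$1427.3 → loss $1427.3.
Total loss = $933 + $534.9 + $1427.3 = $2895.2.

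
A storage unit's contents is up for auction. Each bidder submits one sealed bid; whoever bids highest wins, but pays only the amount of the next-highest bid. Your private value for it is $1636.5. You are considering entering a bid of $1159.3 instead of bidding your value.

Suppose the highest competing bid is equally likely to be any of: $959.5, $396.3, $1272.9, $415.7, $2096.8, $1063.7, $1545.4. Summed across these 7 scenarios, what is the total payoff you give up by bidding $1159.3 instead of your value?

The deviation costs you only when the competing bid falls strictly between $1159.3 and $1636.5; elsewhere both bids give the same outcome.
$959.5: outcomes coincide → loss $0.
$396.3: outcomes coincide → loss $0.
$1272.9: truthful payoff $363.6, deviation payoff $0 → loss $363.6.
$415.7: outcomes coincide → loss $0.
$2096.8: outcomes coincide → loss $0.
$1063.7: outcomes coincide → loss $0.
$1545.4: truthful payoff $91.1, deviation payoff $0 → loss $91.1.
Total loss = $363.6 + $91.1 = $454.7.
Because the price is fixed by the runner-up's bid, deviating from your value can only change a good outcome into a bad one — never the reverse.

$454.7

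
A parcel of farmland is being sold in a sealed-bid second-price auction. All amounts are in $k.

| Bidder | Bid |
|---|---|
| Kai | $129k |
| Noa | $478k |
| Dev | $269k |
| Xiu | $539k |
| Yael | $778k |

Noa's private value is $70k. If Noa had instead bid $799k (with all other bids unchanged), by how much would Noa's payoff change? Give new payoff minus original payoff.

−$708k

The highest bid among the other bidders is $778k; Noa's bid doesn't change that.
Original bid $478k: Noa is not highest (top rival bid is $778k); payoff $0k.
Alternative bid $799k: Noa is highest, pays the top rival bid $778k; payoff $70k − $778k = −$708k.
Change in payoff = −$708k − ($0k) = −$708k.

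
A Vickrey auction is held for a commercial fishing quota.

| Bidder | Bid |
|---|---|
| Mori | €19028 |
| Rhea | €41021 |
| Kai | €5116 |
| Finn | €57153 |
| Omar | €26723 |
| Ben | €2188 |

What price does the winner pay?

€41021

Highest bid: Finn at €57153, so Finn wins.
Second-highest bid: Rhea at €41021 — that is the price the winner pays.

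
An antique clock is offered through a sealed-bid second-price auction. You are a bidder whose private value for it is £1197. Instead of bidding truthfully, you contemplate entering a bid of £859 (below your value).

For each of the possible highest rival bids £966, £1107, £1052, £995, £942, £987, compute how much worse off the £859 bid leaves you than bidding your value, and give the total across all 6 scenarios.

The deviation costs you only when the competing bid falls strictly between £859 and £1197; elsewhere both bids give the same outcome.
£966: truthful payoff £231, deviation payoff £0 → loss £231.
£1107: truthful payoff £90, deviation payoff £0 → loss £90.
£1052: truthful payoff £145, deviation payoff £0 → loss £145.
£995: truthful payoff £202, deviation payoff £0 → loss £202.
£942: truthful payoff £255, deviation payoff £0 → loss £255.
£987: truthful payoff £210, deviation payoff £0 → loss £210.
Total loss = £231 + £90 + £145 + £202 + £255 + £210 = £1133.

£1133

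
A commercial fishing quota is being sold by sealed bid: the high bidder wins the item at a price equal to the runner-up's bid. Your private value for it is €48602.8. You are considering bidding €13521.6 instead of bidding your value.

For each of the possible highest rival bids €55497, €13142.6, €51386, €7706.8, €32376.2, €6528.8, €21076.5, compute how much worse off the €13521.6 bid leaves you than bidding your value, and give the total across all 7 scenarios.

The deviation costs you only when the competing bid falls strictly between €13521.6 and €48602.8; elsewhere both bids give the same outcome.
€55497: outcomes coincide → loss €0.
€13142.6: outcomes coincide → loss €0.
€51386: outcomes coincide → loss €0.
€7706.8: outcomes coincide → loss €0.
€32376.2: truthful payoff €16226.6, deviation payoff €0 → loss €16226.6.
€6528.8: outcomes coincide → loss €0.
€21076.5: truthful payoff €27526.3, deviation payoff €0 → loss €27526.3.
Total loss = €16226.6 + €27526.3 = €43752.9.
Truthful bidding weakly dominates here: raising your bid can only win items priced above your value, and lowering it can only forfeit items priced below.

€43752.9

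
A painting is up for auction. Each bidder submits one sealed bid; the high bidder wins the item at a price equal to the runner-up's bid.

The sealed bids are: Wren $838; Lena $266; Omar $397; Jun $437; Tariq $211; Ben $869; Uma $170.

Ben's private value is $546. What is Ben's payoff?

Highest bid: Ben at $869, so Ben wins.
Second-highest bid: Wren at $838 — that is the price the winner pays.
Ben's payoff = value − price = $546 − $838 = −$292.

−$292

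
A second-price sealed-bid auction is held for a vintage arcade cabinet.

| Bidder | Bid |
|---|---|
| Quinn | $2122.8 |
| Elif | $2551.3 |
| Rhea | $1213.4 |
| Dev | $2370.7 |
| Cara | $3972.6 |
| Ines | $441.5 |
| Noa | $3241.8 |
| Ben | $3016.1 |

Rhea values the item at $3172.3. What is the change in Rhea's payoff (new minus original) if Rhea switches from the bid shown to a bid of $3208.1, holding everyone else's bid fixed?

The highest bid among the other bidders is $3972.6; Rhea's bid doesn't change that.
Original bid $1213.4: Rhea is not highest (top rival bid is $3972.6); payoff $0.
Alternative bid $3208.1: Rhea is not highest (top rival bid is $3972.6); payoff $0.
Change in payoff = $0 − ($0) = $0.

$0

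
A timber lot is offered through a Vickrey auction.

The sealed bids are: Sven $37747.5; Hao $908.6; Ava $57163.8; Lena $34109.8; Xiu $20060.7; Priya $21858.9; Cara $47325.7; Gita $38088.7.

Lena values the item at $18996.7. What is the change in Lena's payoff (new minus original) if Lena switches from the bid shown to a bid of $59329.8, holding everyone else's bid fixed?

−$38167.1

The highest bid among the other bidders is $57163.8; Lena's bid doesn't change that.
Original bid $34109.8: Lena is not highest (top rival bid is $57163.8); payoff $0.
Alternative bid $59329.8: Lena is highest, pays the top rival bid $57163.8; payoff $18996.7 − $57163.8 = −$38167.1.
Change in payoff = −$38167.1 − ($0) = −$38167.1.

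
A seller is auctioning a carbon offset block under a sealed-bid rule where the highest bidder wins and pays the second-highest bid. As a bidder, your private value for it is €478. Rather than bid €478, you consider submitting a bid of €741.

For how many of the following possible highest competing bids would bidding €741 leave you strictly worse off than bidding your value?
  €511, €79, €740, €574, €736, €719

The deviation hurts exactly when the highest competing bid lies strictly between €478 and €741 — overbidding then wins at a price above your value.
€511: inside the interval → strictly worse (loss €33).
€79: below both → same outcome either way.
€740: inside the interval → strictly worse (loss €262).
€574: inside the interval → strictly worse (loss €96).
€736: inside the interval → strictly worse (loss €258).
€719: inside the interval → strictly worse (loss €241).
Count: 5.

5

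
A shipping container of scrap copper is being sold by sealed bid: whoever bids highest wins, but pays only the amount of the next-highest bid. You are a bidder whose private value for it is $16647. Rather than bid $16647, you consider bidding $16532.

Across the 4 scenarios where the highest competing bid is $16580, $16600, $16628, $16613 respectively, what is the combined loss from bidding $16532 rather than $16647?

The deviation costs you only when the competing bid falls strictly between $16532 and $16647; elsewhere both bids give the same outcome.
$16580: truthful payoff $67, deviation payoff $0 → loss $67.
$16600: truthful payoff $47, deviation payoff $0 → loss $47.
$16628: truthful payoff $19, deviation payoff $0 → loss $19.
$16613: truthful payoff $34, deviation payoff $0 → loss $34.
Total loss = $67 + $47 + $19 + $34 = $167.
Because the price is fixed by the runner-up's bid, deviating from your value can only change a good outcome into a bad one — never the reverse.

$167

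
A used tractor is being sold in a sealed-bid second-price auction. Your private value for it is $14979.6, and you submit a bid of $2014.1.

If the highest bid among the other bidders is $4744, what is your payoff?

Your bid $2014.1 is below the highest competing bid $4744, so you lose.
A losing bidder pays nothing and receives nothing: payoff = $0.

$0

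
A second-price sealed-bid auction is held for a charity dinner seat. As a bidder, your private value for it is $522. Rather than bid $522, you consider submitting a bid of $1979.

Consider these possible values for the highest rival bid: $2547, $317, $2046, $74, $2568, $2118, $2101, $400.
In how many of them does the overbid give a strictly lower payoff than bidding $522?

0

The deviation hurts exactly when the highest competing bid lies strictly between $522 and $1979 — overbidding then wins at a price above your value.
$2547: above both → same outcome either way.
$317: below both → same outcome either way.
$2046: above both → same outcome either way.
$74: below both → same outcome either way.
$2568: above both → same outcome either way.
$2118: above both → same outcome either way.
$2101: above both → same outcome either way.
$400: below both → same outcome either way.
Count: 0.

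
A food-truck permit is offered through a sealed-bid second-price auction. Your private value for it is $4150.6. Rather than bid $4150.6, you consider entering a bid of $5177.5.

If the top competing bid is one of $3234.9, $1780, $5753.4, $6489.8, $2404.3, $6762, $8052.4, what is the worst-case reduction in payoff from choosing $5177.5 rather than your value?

$3234.9: same outcome either way → loss $0.
$1780: same outcome either way → loss $0.
$5753.4: same outcome either way → loss $0.
$6489.8: same outcome either way → loss $0.
$2404.3: same outcome either way → loss $0.
$6762: same outcome either way → loss $0.
$8052.4: same outcome either way → loss $0.
Maximum loss: $0.

$0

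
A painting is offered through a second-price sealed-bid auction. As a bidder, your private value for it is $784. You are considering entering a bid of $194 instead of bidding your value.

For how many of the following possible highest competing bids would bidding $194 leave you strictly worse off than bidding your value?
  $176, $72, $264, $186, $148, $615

The deviation hurts exactly when the highest competing bid lies strictly between $194 and $784 — underbidding then forfeits a profitable win.
$176: below both → same outcome either way.
$72: below both → same outcome either way.
$264: inside the interval → strictly worse (loss $520).
$186: below both → same outcome either way.
$148: below both → same outcome either way.
$615: inside the interval → strictly worse (loss $169).
Count: 2.

2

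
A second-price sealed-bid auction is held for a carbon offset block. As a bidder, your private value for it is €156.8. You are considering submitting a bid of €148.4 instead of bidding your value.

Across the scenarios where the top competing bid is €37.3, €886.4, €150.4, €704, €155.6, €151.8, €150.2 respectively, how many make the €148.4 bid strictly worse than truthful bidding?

The deviation hurts exactly when the highest competing bid lies strictly between €148.4 and €156.8 — underbidding then forfeits a profitable win.
€37.3: below both → same outcome either way.
€886.4: above both → same outcome either way.
€150.4: inside the interval → strictly worse (loss €6.4).
€704: above both → same outcome either way.
€155.6: inside the interval → strictly worse (loss €1.2).
€151.8: inside the interval → strictly worse (loss €5).
€150.2: inside the interval → strictly worse (loss €6.6).
Count: 4.

4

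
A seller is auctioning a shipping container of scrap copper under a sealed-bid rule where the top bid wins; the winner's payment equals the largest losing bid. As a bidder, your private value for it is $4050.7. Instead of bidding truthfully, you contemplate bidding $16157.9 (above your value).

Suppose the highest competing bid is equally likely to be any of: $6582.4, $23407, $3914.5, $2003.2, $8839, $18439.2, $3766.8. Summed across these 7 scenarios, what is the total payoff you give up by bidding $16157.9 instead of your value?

The deviation costs you only when the competing bid falls strictly between $4050.7 and $16157.9; elsewhere both bids give the same outcome.
$6582.4: truthful payoff $0, deviation payoff −$2531.7 → loss $2531.7.
$23407: outcomes coincide → loss $0.
$3914.5: outcomes coincide → loss $0.
$2003.2: outcomes coincide → loss $0.
$8839: truthful payoff $0, deviation payoff −$4788.3 → loss $4788.3.
$18439.2: outcomes coincide → loss $0.
$3766.8: outcomes coincide → loss $0.
Total loss = $2531.7 + $4788.3 = $7320.

$7320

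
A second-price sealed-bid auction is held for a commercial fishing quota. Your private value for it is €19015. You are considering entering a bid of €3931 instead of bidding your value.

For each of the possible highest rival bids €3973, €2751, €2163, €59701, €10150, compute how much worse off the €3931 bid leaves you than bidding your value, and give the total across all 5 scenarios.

The deviation costs you only when the competing bid falls strictly between €3931 and €19015; elsewhere both bids give the same outcome.
€3973: truthful payoff €15042, deviation payoff €0 → loss €15042.
€2751: outcomes coincide → loss €0.
€2163: outcomes coincide → loss €0.
€59701: outcomes coincide → loss €0.
€10150: truthful payoff €8865, deviation payoff €0 → loss €8865.
Total loss = €15042 + €8865 = €23907.
Truthful bidding weakly dominates here: raising your bid can only win items priced above your value, and lowering it can only forfeit items priced below.

€23907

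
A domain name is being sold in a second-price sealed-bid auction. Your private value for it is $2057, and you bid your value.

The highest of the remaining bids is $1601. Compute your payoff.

$456

Your bid $2057 exceeds the highest competing bid $1601, so you win.
In a second-price auction the winner pays the second-highest bid, $1601.
Payoff = value − price = $2057 − $1601 = $456.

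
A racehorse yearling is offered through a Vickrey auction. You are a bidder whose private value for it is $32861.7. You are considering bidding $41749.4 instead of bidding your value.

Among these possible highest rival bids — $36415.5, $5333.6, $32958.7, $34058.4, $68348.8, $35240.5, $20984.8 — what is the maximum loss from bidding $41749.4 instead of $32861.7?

$3553.8

$36415.5: truthful gives $0, deviation gives −$3553.8 → loss $3553.8.
$5333.6: same outcome either way → loss $0.
$32958.7: truthful gives $0, deviation gives −$97 → loss $97.
$34058.4: truthful gives $0, deviation gives −$1196.7 → loss $1196.7.
$68348.8: same outcome either way → loss $0.
$35240.5: truthful gives $0, deviation gives −$2378.8 → loss $2378.8.
$20984.8: same outcome either way → loss $0.
Maximum loss: $3553.8.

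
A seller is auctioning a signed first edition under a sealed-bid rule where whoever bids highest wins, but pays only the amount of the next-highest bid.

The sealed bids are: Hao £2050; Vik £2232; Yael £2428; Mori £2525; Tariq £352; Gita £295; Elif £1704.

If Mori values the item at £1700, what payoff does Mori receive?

−£728

Highest bid: Mori at £2525, so Mori wins.
Second-highest bid: Yael at £2428 — that is the price the winner pays.
Mori's payoff = value − price = £1700 − £2428 = −£728.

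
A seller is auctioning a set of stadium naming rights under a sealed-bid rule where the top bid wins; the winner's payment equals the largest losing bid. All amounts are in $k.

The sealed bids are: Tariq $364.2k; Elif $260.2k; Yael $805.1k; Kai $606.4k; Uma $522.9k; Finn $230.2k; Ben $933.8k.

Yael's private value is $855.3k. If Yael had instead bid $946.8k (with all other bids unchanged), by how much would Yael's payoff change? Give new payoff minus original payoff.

The highest bid among the other bidders is $933.8k; Yael's bid doesn't change that.
Original bid $805.1k: Yael is not highest (top rival bid is $933.8k); payoff $0k.
Alternative bid $946.8k: Yael is highest, pays the top rival bid $933.8k; payoff $855.3k − $933.8k = −$78.5k.
Change in payoff = −$78.5k − ($0k) = −$78.5k.

−$78.5k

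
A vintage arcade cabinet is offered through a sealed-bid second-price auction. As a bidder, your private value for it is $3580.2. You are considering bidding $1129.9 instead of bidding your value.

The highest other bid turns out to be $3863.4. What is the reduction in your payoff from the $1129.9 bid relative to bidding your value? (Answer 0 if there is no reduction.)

Bidding your value $3580.2: you lose (since $3580.2 < $3863.4). Payoff $0.
Bidding $1129.9: you lose. Payoff $0.
Difference = $0 − $0 = $0; both bids lead to the same outcome because the competing bid is above both your value and your alternative bid.

$0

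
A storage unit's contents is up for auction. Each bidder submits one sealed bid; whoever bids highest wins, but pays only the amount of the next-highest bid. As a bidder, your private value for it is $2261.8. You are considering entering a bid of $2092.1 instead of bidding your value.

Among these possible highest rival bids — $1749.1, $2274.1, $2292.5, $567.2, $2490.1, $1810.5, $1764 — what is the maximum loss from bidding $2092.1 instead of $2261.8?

$0

$1749.1: same outcome either way → loss $0.
$2274.1: same outcome either way → loss $0.
$2292.5: same outcome either way → loss $0.
$567.2: same outcome either way → loss $0.
$2490.1: same outcome either way → loss $0.
$1810.5: same outcome either way → loss $0.
$1764: same outcome either way → loss $0.
Maximum loss: $0.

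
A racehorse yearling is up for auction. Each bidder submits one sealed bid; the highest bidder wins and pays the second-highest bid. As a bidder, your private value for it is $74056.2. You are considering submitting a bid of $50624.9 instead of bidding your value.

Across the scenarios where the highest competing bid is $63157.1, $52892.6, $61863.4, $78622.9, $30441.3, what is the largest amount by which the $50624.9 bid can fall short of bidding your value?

$21163.6

$63157.1: truthful gives $10899.1, deviation gives $0 → loss $10899.1.
$52892.6: truthful gives $21163.6, deviation gives $0 → loss $21163.6.
$61863.4: truthful gives $12192.8, deviation gives $0 → loss $12192.8.
$78622.9: same outcome either way → loss $0.
$30441.3: same outcome either way → loss $0.
Maximum loss: $21163.6.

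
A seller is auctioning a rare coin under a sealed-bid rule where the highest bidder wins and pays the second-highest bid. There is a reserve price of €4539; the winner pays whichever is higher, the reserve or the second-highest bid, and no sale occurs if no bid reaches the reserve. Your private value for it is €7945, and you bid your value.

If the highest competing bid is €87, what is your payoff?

€3406

Your bid €7945 is the highest and exceeds the reserve.
Price = max(second-highest bid, reserve) = max(€87, €4539) = €4539.
Payoff = €7945 − €4539 = €3406.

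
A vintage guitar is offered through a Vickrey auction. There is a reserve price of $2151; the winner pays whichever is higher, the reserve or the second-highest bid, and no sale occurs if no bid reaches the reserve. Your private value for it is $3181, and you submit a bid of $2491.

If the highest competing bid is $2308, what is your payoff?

Your bid $2491 is the highest and exceeds the reserve.
Price = max(second-highest bid, reserve) = max($2308, $2151) = $2308.
Payoff = $3181 − $2308 = $873.

$873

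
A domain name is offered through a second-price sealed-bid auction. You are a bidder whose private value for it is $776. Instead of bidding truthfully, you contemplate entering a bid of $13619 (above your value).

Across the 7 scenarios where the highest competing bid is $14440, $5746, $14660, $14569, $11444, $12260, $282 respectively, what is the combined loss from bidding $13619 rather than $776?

The deviation costs you only when the competing bid falls strictly between $776 and $13619; elsewhere both bids give the same outcome.
$14440: outcomes coincide → loss $0.
$5746: truthful payoff $0, deviation payoff −$4970 → loss $4970.
$14660: outcomes coincide → loss $0.
$14569: outcomes coincide → loss $0.
$11444: truthful payoff $0, deviation payoff −$10668 → loss $10668.
$12260: truthful payoff $0, deviation payoff −$11484 → loss $11484.
$282: outcomes coincide → loss $0.
Total loss = $4970 + $10668 + $11484 = $27122.
Because the price is fixed by the runner-up's bid, deviating from your value can only change a good outcome into a bad one — never the reverse.

$27122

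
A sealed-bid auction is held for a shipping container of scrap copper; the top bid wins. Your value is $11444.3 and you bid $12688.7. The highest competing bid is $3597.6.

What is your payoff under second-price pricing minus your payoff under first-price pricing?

You have the highest bid, so you win under either rule.
Second-price: pay $3597.6 → payoff $7846.7.
First-price: pay your own bid $12688.7 → payoff −$1244.4.
Difference = $7846.7 − (−$1244.4) = $9091.1.

$9091.1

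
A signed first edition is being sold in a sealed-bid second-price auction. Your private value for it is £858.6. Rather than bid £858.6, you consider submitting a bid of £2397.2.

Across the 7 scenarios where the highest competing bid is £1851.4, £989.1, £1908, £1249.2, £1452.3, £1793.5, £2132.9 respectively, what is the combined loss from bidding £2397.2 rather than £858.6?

The deviation costs you only when the competing bid falls strictly between £858.6 and £2397.2; elsewhere both bids give the same outcome.
£1851.4: truthful payoff £0, deviation payoff −£992.8 → loss £992.8.
£989.1: truthful payoff £0, deviation payoff −£130.5 → loss £130.5.
£1908: truthful payoff £0, deviation payoff −£1049.4 → loss £1049.4.
£1249.2: truthful payoff £0, deviation payoff −£390.6 → loss £390.6.
£1452.3: truthful payoff £0, deviation payoff −£593.7 → loss £593.7.
£1793.5: truthful payoff £0, deviation payoff −£934.9 → loss £934.9.
£2132.9: truthful payoff £0, deviation payoff −£1274.3 → loss £1274.3.
Total loss = £992.8 + £130.5 + £1049.4 + £390.6 + £593.7 + £934.9 + £1274.3 = £5366.2.

£5366.2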